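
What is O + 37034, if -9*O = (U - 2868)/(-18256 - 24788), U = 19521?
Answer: 4782280039/129132 ≈ 37034.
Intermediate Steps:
O = 5551/129132 (O = -(19521 - 2868)/(9*(-18256 - 24788)) = -5551/(3*(-43044)) = -5551*(-1)/(3*43044) = -⅑*(-5551/14348) = 5551/129132 ≈ 0.042987)
O + 37034 = 5551/129132 + 37034 = 4782280039/129132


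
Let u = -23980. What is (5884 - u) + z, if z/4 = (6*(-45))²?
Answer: 321464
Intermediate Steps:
z = 291600 (z = 4*(6*(-45))² = 4*(-270)² = 4*72900 = 291600)
(5884 - u) + z = (5884 - 1*(-23980)) + 291600 = (5884 + 23980) + 291600 = 29864 + 291600 = 321464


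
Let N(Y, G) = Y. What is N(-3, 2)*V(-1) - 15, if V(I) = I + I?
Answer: -9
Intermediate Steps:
V(I) = 2*I
N(-3, 2)*V(-1) - 15 = -6*(-1) - 15 = -3*(-2) - 15 = 6 - 15 = -9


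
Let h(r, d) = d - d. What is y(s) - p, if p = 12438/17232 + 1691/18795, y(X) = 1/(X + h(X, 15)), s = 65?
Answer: -558845783/701730120 ≈ -0.79638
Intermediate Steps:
h(r, d) = 0
y(X) = 1/X (y(X) = 1/(X + 0) = 1/X)
p = 43818587/53979240 (p = 12438*(1/17232) + 1691*(1/18795) = 2073/2872 + 1691/18795 = 43818587/53979240 ≈ 0.81177)
y(s) - p = 1/65 - 1*43818587/53979240 = 1/65 - 43818587/53979240 = -558845783/701730120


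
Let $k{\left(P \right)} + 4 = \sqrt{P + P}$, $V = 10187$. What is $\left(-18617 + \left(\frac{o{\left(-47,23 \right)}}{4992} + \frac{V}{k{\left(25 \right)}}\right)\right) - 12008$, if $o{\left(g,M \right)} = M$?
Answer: $- \frac{2497252601}{84864} + \frac{50935 \sqrt{2}}{34} \approx -27308.0$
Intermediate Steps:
$k{\left(P \right)} = -4 + \sqrt{2} \sqrt{P}$ ($k{\left(P \right)} = -4 + \sqrt{P + P} = -4 + \sqrt{2 P} = -4 + \sqrt{2} \sqrt{P}$)
$\left(-18617 + \left(\frac{o{\left(-47,23 \right)}}{4992} + \frac{V}{k{\left(25 \right)}}\right)\right) - 12008 = \left(-18617 + \left(\frac{23}{4992} + \frac{10187}{-4 + \sqrt{2} \sqrt{25}}\right)\right) - 12008 = \left(-18617 + \left(23 \cdot \frac{1}{4992} + \frac{10187}{-4 + \sqrt{2} \cdot 5}\right)\right) - 12008 = \left(-18617 + \left(\frac{23}{4992} + \frac{10187}{-4 + 5 \sqrt{2}}\right)\right) - 12008 = \left(- \frac{92936041}{4992} + \frac{10187}{-4 + 5 \sqrt{2}}\right) - 12008 = - \frac{152879977}{4992} + \frac{10187}{-4 + 5 \sqrt{2}}$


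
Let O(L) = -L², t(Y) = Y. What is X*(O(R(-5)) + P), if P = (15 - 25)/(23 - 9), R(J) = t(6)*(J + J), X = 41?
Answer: -1033405/7 ≈ -1.4763e+5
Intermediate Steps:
R(J) = 12*J (R(J) = 6*(J + J) = 6*(2*J) = 12*J)
P = -5/7 (P = -10/14 = -10*1/14 = -5/7 ≈ -0.71429)
X*(O(R(-5)) + P) = 41*(-(12*(-5))² - 5/7) = 41*(-1*(-60)² - 5/7) = 41*(-1*3600 - 5/7) = 41*(-3600 - 5/7) = 41*(-25205/7) = -1033405/7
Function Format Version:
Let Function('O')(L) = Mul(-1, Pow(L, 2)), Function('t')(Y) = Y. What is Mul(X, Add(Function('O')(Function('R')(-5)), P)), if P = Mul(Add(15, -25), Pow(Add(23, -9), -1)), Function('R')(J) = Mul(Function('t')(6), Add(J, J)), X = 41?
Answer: Rational(-1033405, 7) ≈ -1.4763e+5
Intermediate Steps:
Function('R')(J) = Mul(12, J) (Function('R')(J) = Mul(6, Add(J, J)) = Mul(6, Mul(2, J)) = Mul(12, J))
P = Rational(-5, 7) (P = Mul(-10, Pow(14, -1)) = Mul(-10, Rational(1, 14)) = Rational(-5, 7) ≈ -0.71429)
Mul(X, Add(Function('O')(Function('R')(-5)), P)) = Mul(41, Add(Mul(-1, Pow(Mul(12, -5), 2)), Rational(-5, 7))) = Mul(41, Add(Mul(-1, Pow(-60, 2)), Rational(-5, 7))) = Mul(41, Add(Mul(-1, 3600), Rational(-5, 7))) = Mul(41, Add(-3600, Rational(-5, 7))) = Mul(41, Rational(-25205, 7)) = Rational(-1033405, 7)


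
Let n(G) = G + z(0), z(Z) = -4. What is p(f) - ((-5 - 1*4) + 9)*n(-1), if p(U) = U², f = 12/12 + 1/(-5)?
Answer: 16/25 ≈ 0.64000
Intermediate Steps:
f = ⅘ (f = 12*(1/12) + 1*(-⅕) = 1 - ⅕ = ⅘ ≈ 0.80000)
n(G) = -4 + G (n(G) = G - 4 = -4 + G)
p(f) - ((-5 - 1*4) + 9)*n(-1) = (⅘)² - ((-5 - 1*4) + 9)*(-4 - 1) = 16/25 - ((-5 - 4) + 9)*(-5) = 16/25 - (-9 + 9)*(-5) = 16/25 - 0*(-5) = 16/25 - 1*0 = 16/25 + 0 = 16/25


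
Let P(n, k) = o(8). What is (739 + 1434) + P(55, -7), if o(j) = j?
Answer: 2181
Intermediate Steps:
P(n, k) = 8
(739 + 1434) + P(55, -7) = (739 + 1434) + 8 = 2173 + 8 = 2181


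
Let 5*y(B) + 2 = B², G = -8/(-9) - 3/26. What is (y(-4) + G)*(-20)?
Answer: -8362/117 ≈ -71.470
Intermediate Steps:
G = 181/234 (G = -8*(-⅑) - 3*1/26 = 8/9 - 3/26 = 181/234 ≈ 0.77350)
y(B) = -⅖ + B²/5
(y(-4) + G)*(-20) = ((-⅖ + (⅕)*(-4)²) + 181/234)*(-20) = ((-⅖ + (⅕)*16) + 181/234)*(-20) = ((-⅖ + 16/5) + 181/234)*(-20) = (14/5 + 181/234)*(-20) = (4181/1170)*(-20) = -8362/117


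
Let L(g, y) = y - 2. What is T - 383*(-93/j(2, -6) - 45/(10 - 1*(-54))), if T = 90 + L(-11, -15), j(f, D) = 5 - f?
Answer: 781779/64 ≈ 12215.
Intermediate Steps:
L(g, y) = -2 + y
T = 73 (T = 90 + (-2 - 15) = 90 - 17 = 73)
T - 383*(-93/j(2, -6) - 45/(10 - 1*(-54))) = 73 - 383*(-93/(5 - 1*2) - 45/(10 - 1*(-54))) = 73 - 383*(-93/(5 - 2) - 45/(10 + 54)) = 73 - 383*(-93/3 - 45/64) = 73 - 383*(-93*⅓ - 45*1/64) = 73 - 383*(-31 - 45/64) = 73 - 383*(-2029/64) = 73 + 777107/64 = 781779/64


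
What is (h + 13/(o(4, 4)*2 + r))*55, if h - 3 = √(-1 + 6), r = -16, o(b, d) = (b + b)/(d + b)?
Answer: 1595/14 + 55*√5 ≈ 236.91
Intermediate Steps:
o(b, d) = 2*b/(b + d) (o(b, d) = (2*b)/(b + d) = 2*b/(b + d))
h = 3 + √5 (h = 3 + √(-1 + 6) = 3 + √5 ≈ 5.2361)
(h + 13/(o(4, 4)*2 + r))*55 = ((3 + √5) + 13/((2*4/(4 + 4))*2 - 16))*55 = ((3 + √5) + 13/((2*4/8)*2 - 16))*55 = ((3 + √5) + 13/((2*4*(⅛))*2 - 16))*55 = ((3 + √5) + 13/(1*2 - 16))*55 = ((3 + √5) + 13/(2 - 16))*55 = ((3 + √5) + 13/(-14))*55 = ((3 + √5) - 1/14*13)*55 = ((3 + √5) - 13/14)*55 = (29/14 + √5)*55 = 1595/14 + 55*√5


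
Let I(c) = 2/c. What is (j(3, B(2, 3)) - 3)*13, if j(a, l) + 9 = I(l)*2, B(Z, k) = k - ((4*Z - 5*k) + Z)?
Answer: -299/2 ≈ -149.50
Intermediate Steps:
B(Z, k) = -5*Z + 6*k (B(Z, k) = k - ((-5*k + 4*Z) + Z) = k - (-5*k + 5*Z) = k + (-5*Z + 5*k) = -5*Z + 6*k)
j(a, l) = -9 + 4/l (j(a, l) = -9 + (2/l)*2 = -9 + 4/l)
(j(3, B(2, 3)) - 3)*13 = ((-9 + 4/(-5*2 + 6*3)) - 3)*13 = ((-9 + 4/(-10 + 18)) - 3)*13 = ((-9 + 4/8) - 3)*13 = ((-9 + 4*(⅛)) - 3)*13 = ((-9 + ½) - 3)*13 = (-17/2 - 3)*13 = -23/2*13 = -299/2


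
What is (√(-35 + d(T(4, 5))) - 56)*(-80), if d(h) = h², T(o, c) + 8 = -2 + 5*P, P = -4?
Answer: 4480 - 80*√865 ≈ 2127.1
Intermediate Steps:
T(o, c) = -30 (T(o, c) = -8 + (-2 + 5*(-4)) = -8 + (-2 - 20) = -8 - 22 = -30)
(√(-35 + d(T(4, 5))) - 56)*(-80) = (√(-35 + (-30)²) - 56)*(-80) = (√(-35 + 900) - 56)*(-80) = (√865 - 56)*(-80) = (-56 + √865)*(-80) = 4480 - 80*√865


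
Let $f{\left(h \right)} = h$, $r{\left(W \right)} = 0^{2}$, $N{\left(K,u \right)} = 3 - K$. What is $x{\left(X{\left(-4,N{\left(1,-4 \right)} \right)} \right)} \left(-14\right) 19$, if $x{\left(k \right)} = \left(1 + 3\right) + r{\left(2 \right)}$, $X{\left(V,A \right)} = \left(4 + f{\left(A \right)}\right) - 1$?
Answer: $-1064$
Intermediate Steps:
$r{\left(W \right)} = 0$
$X{\left(V,A \right)} = 3 + A$ ($X{\left(V,A \right)} = \left(4 + A\right) - 1 = 3 + A$)
$x{\left(k \right)} = 4$ ($x{\left(k \right)} = \left(1 + 3\right) + 0 = 4 + 0 = 4$)
$x{\left(X{\left(-4,N{\left(1,-4 \right)} \right)} \right)} \left(-14\right) 19 = 4 \left(-14\right) 19 = \left(-56\right) 19 = -1064$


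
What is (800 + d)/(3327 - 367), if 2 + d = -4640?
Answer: -1921/1480 ≈ -1.2980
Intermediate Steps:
d = -4642 (d = -2 - 4640 = -4642)
(800 + d)/(3327 - 367) = (800 - 4642)/(3327 - 367) = -3842/2960 = -3842*1/2960 = -1921/1480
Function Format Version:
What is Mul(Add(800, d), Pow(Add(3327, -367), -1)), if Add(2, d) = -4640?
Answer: Rational(-1921, 1480) ≈ -1.2980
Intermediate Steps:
d = -4642 (d = Add(-2, -4640) = -4642)
Mul(Add(800, d), Pow(Add(3327, -367), -1)) = Mul(Add(800, -4642), Pow(Add(3327, -367), -1)) = Mul(-3842, Pow(2960, -1)) = Mul(-3842, Rational(1, 2960)) = Rational(-1921, 1480)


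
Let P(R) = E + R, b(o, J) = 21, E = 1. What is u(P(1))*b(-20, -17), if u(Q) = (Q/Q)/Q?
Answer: 21/2 ≈ 10.500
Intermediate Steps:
P(R) = 1 + R
u(Q) = 1/Q
u(P(1))*b(-20, -17) = 21/(1 + 1) = 21/2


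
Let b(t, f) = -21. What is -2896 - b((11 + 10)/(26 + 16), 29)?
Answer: -2875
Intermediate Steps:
-2896 - b((11 + 10)/(26 + 16), 29) = -2896 - 1*(-21) = -2896 + 21 = -2875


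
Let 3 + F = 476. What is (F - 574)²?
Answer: 10201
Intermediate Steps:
F = 473 (F = -3 + 476 = 473)
(F - 574)² = (473 - 574)² = (-101)² = 10201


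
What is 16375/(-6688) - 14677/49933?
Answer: -70447127/25688608 ≈ -2.7423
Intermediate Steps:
16375/(-6688) - 14677/49933 = 16375*(-1/6688) - 14677*1/49933 = -16375/6688 - 1129/3841 = -70447127/25688608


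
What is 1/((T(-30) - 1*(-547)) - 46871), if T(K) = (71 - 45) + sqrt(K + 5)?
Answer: -46298/2143504829 - 5*I/2143504829 ≈ -2.1599e-5 - 2.3326e-9*I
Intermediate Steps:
T(K) = 26 + sqrt(5 + K)
1/((T(-30) - 1*(-547)) - 46871) = 1/(((26 + sqrt(5 - 30)) - 1*(-547)) - 46871) = 1/(((26 + sqrt(-25)) + 547) - 46871) = 1/(((26 + 5*I) + 547) - 46871) = 1/((573 + 5*I) - 46871) = 1/(-46298 + 5*I) = (-46298 - 5*I)/2143504829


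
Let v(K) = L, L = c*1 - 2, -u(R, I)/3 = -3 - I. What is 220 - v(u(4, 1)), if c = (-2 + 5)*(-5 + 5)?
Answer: 222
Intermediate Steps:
c = 0 (c = 3*0 = 0)
u(R, I) = 9 + 3*I (u(R, I) = -3*(-3 - I) = 9 + 3*I)
L = -2 (L = 0*1 - 2 = 0 - 2 = -2)
v(K) = -2
220 - v(u(4, 1)) = 220 - 1*(-2) = 220 + 2 = 222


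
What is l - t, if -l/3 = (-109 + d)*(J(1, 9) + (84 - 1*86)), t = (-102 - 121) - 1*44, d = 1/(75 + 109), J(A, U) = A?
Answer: -11037/184 ≈ -59.984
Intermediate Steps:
d = 1/184 ≈ 0.0054348
t = -267 (t = -223 - 44 = -267)
l = -60165/184 (l = -3*(-109 + 1/184)*(1 + (84 - 1*86)) = -(-60165)*(1 + (84 - 86))/184 = -(-60165)*(1 - 2)/184 = -(-60165)*(-1)/184 = -3*20055/184 = -60165/184 ≈ -326.98)
l - t = -60165/184 - 1*(-267) = -60165/184 + 267 = -11037/184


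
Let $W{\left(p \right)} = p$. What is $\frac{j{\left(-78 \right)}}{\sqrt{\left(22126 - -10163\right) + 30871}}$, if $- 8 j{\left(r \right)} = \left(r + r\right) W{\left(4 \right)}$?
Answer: $\frac{39 \sqrt{15790}}{15790} \approx 0.31037$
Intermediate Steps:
$j{\left(r \right)} = - r$ ($j{\left(r \right)} = - \frac{\left(r + r\right) 4}{8} = - \frac{2 r 4}{8} = - \frac{8 r}{8} = - r$)
$\frac{j{\left(-78 \right)}}{\sqrt{\left(22126 - -10163\right) + 30871}} = \frac{\left(-1\right) \left(-78\right)}{\sqrt{\left(22126 - -10163\right) + 30871}} = \frac{78}{\sqrt{\left(22126 + 10163\right) + 30871}} = \frac{78}{\sqrt{32289 + 30871}} = \frac{78}{\sqrt{63160}} = \frac{78}{2 \sqrt{15790}} = 78 \frac{\sqrt{15790}}{31580} = \frac{39 \sqrt{15790}}{15790}$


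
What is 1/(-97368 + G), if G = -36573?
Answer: -1/133941 ≈ -7.4660e-6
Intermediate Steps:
1/(-97368 + G) = 1/(-97368 - 36573) = 1/(-133941) = -1/133941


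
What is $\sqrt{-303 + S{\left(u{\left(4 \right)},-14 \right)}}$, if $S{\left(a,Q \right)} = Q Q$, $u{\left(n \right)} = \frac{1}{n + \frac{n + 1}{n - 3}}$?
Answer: $i \sqrt{107} \approx 10.344 i$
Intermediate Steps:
$u{\left(n \right)} = \frac{1}{n + \frac{1 + n}{-3 + n}}$
$S{\left(a,Q \right)} = Q^{2}$
$\sqrt{-303 + S{\left(u{\left(4 \right)},-14 \right)}} = \sqrt{-303 + \left(-14\right)^{2}} = \sqrt{-303 + 196} = \sqrt{-107} = i \sqrt{107}$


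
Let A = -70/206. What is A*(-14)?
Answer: 490/103 ≈ 4.7573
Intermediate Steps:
A = -35/103 (A = -70*1/206 = -35/103 ≈ -0.33981)
A*(-14) = -35/103*(-14) = 490/103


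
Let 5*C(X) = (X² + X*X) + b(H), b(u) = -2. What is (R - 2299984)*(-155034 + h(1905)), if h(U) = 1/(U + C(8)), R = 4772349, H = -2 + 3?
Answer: -3699234419980085/9651 ≈ -3.8330e+11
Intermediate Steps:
H = 1
C(X) = -⅖ + 2*X²/5 (C(X) = ((X² + X*X) - 2)/5 = ((X² + X²) - 2)/5 = (2*X² - 2)/5 = (-2 + 2*X²)/5 = -⅖ + 2*X²/5)
h(U) = 1/(126/5 + U) (h(U) = 1/(U + (-⅖ + (⅖)*8²)) = 1/(U + (-⅖ + (⅖)*64)) = 1/(U + (-⅖ + 128/5)) = 1/(U + 126/5) = 1/(126/5 + U))
(R - 2299984)*(-155034 + h(1905)) = (4772349 - 2299984)*(-155034 + 5/(126 + 5*1905)) = 2472365*(-155034 + 5/(126 + 9525)) = 2472365*(-155034 + 5/9651) = 2472365*(-1496233129/9651) = -3699234419980085/9651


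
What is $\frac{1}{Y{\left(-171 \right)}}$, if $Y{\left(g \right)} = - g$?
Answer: $\frac{1}{171} \approx 0.005848$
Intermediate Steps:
$\frac{1}{Y{\left(-171 \right)}} = \frac{1}{\left(-1\right) \left(-171\right)} = \frac{1}{171}$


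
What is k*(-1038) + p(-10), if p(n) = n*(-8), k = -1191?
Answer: 1236338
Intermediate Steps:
p(n) = -8*n
k*(-1038) + p(-10) = -1191*(-1038) - 8*(-10) = 1236258 + 80 = 1236338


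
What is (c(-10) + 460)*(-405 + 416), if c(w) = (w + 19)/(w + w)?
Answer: 101101/20 ≈ 5055.0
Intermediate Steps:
c(w) = (19 + w)/(2*w) (c(w) = (19 + w)/((2*w)) = (19 + w)*(1/(2*w)) = (19 + w)/(2*w))
(c(-10) + 460)*(-405 + 416) = ((½)*(19 - 10)/(-10) + 460)*(-405 + 416) = ((½)*(-⅒)*9 + 460)*11 = (-9/20 + 460)*11 = (9191/20)*11 = 101101/20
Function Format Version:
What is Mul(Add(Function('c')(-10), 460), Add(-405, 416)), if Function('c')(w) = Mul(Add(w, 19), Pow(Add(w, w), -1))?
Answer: Rational(101101, 20) ≈ 5055.0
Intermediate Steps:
Function('c')(w) = Mul(Rational(1, 2), Pow(w, -1), Add(19, w)) (Function('c')(w) = Mul(Add(19, w), Pow(Mul(2, w), -1)) = Mul(Add(19, w), Mul(Rational(1, 2), Pow(w, -1))) = Mul(Rational(1, 2), Pow(w, -1), Add(19, w)))
Mul(Add(Function('c')(-10), 460), Add(-405, 416)) = Mul(Add(Mul(Rational(1, 2), Pow(-10, -1), Add(19, -10)), 460), Add(-405, 416)) = Mul(Add(Mul(Rational(1, 2), Rational(-1, 10), 9), 460), 11) = Mul(Add(Rational(-9, 20), 460), 11) = Mul(Rational(9191, 20), 11) = Rational(101101, 20)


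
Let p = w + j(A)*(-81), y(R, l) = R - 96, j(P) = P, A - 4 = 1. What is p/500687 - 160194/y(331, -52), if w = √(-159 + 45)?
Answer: -80207148453/117661445 + I*√114/500687 ≈ -681.68 + 2.1325e-5*I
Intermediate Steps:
A = 5 (A = 4 + 1 = 5)
y(R, l) = -96 + R
w = I*√114 (w = √(-114) = I*√114 ≈ 10.677*I)
p = -405 + I*√114 (p = I*√114 + 5*(-81) = I*√114 - 405 = -405 + I*√114 ≈ -405.0 + 10.677*I)
p/500687 - 160194/y(331, -52) = (-405 + I*√114)/500687 - 160194/(-96 + 331) = (-405 + I*√114)*(1/500687) - 160194/235 = (-405/500687 + I*√114/500687) - 160194*1/235 = (-405/500687 + I*√114/500687) - 160194/235 = -80207148453/117661445 + I*√114/500687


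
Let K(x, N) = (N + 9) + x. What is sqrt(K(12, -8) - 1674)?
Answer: I*sqrt(1661) ≈ 40.755*I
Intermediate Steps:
K(x, N) = 9 + N + x (K(x, N) = (9 + N) + x = 9 + N + x)
sqrt(K(12, -8) - 1674) = sqrt((9 - 8 + 12) - 1674) = sqrt(13 - 1674) = sqrt(-1661) = I*sqrt(1661)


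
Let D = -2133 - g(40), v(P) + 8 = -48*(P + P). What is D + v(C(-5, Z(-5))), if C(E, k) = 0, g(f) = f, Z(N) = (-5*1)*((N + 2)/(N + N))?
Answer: -2181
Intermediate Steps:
Z(N) = -5*(2 + N)/(2*N)
v(P) = -8 - 96*P (v(P) = -8 - 48*(P + P) = -8 - 96*P)
D = -2173 (D = -2133 - 1*40 = -2133 - 40 = -2173)
D + v(C(-5, Z(-5))) = -2173 + (-8 - 96*0) = -2173 + (-8 + 0) = -2173 - 8 = -2181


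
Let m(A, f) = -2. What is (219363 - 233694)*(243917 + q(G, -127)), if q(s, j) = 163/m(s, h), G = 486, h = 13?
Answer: -6988813101/2 ≈ -3.4944e+9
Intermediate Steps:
q(s, j) = -163/2 (q(s, j) = 163/(-2) = 163*(-½) = -163/2)
(219363 - 233694)*(243917 + q(G, -127)) = (219363 - 233694)*(243917 - 163/2) = -14331*487671/2 = -6988813101/2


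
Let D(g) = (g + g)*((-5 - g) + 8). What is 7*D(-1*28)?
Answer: -12152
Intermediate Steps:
D(g) = 2*g*(3 - g) (D(g) = (2*g)*(3 - g) = 2*g*(3 - g))
7*D(-1*28) = 7*(2*(-1*28)*(3 - (-1)*28)) = 7*(2*(-28)*(3 - 1*(-28))) = 7*(2*(-28)*(3 + 28)) = 7*(2*(-28)*31) = 7*(-1736) = -12152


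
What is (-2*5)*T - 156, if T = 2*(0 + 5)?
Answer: -256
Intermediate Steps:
T = 10 (T = 2*5 = 10)
(-2*5)*T - 156 = -2*5*10 - 156 = -10*10 - 156 = -100 - 156 = -256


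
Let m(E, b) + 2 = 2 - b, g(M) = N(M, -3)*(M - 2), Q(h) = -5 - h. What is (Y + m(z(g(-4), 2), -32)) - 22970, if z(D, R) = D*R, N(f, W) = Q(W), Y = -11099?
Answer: -34037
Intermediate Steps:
N(f, W) = -5 - W
g(M) = 4 - 2*M (g(M) = (-5 - 1*(-3))*(M - 2) = (-5 + 3)*(-2 + M) = -2*(-2 + M) = 4 - 2*M)
m(E, b) = -b (m(E, b) = -2 + (2 - b) = -b)
(Y + m(z(g(-4), 2), -32)) - 22970 = (-11099 - 1*(-32)) - 22970 = (-11099 + 32) - 22970 = -11067 - 22970 = -34037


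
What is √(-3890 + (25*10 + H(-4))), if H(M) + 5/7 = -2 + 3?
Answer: I*√178346/7 ≈ 60.33*I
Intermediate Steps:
H(M) = 2/7 (H(M) = -5/7 + (-2 + 3) = -5/7 + 1 = 2/7)
√(-3890 + (25*10 + H(-4))) = √(-3890 + (25*10 + 2/7)) = √(-3890 + (250 + 2/7)) = √(-3890 + 1752/7) = √(-25478/7) = I*√178346/7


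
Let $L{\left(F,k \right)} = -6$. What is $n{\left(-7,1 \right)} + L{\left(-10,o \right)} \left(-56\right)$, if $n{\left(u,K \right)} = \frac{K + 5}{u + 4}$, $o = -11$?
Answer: $334$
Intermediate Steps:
$n{\left(u,K \right)} = \frac{5 + K}{4 + u}$
$n{\left(-7,1 \right)} + L{\left(-10,o \right)} \left(-56\right) = \frac{5 + 1}{4 - 7} - -336 = \frac{1}{-3} \cdot 6 + 336 = \left(- \frac{1}{3}\right) 6 + 336 = -2 + 336 = 334$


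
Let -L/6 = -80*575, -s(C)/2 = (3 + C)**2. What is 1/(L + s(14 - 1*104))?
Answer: 1/260862 ≈ 3.8334e-6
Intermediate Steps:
s(C) = -2*(3 + C)**2
L = 276000 (L = -(-480)*575 = -6*(-46000) = 276000)
1/(L + s(14 - 1*104)) = 1/(276000 - 2*(3 + (14 - 1*104))**2) = 1/(276000 - 2*(3 + (14 - 104))**2) = 1/(276000 - 2*(3 - 90)**2) = 1/(276000 - 2*(-87)**2) = 1/(276000 - 2*7569) = 1/(276000 - 15138) = 1/260862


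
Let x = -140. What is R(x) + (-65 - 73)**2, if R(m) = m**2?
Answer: 38644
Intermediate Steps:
R(x) + (-65 - 73)**2 = (-140)**2 + (-65 - 73)**2 = 19600 + (-138)**2 = 19600 + 19044 = 38644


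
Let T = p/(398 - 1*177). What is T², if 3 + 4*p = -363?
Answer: 33489/195364 ≈ 0.17142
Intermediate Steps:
p = -183/2 (p = -¾ + (¼)*(-363) = -¾ - 363/4 = -183/2 ≈ -91.500)
T = -183/442 (T = -183/(2*(398 - 1*177)) = -183/(2*(398 - 177)) = -183/2/221 = -183/2*1/221 = -183/442 ≈ -0.41403)
T² = (-183/442)² = 33489/195364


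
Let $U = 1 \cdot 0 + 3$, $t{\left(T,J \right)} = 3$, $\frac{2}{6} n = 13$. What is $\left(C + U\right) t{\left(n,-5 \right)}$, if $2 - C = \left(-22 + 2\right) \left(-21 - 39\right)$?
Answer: $-3585$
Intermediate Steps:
$n = 39$ ($n = 3 \cdot 13 = 39$)
$C = -1198$ ($C = 2 - \left(-22 + 2\right) \left(-21 - 39\right) = 2 - \left(-20\right) \left(-60\right) = 2 - 1200 = -1198$)
$U = 3$ ($U = 0 + 3 = 3$)
$\left(C + U\right) t{\left(n,-5 \right)} = \left(-1198 + 3\right) 3 = \left(-1195\right) 3 = -3585$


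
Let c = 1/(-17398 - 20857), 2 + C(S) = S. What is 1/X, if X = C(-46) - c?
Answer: -38255/1836239 ≈ -0.020833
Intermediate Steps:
C(S) = -2 + S
c = -1/38255 (c = 1/(-38255) = -1/38255 ≈ -2.6140e-5)
X = -1836239/38255 (X = (-2 - 46) - 1*(-1/38255) = -48 + 1/38255 = -1836239/38255 ≈ -48.000)
1/X = 1/(-1836239/38255) = -38255/1836239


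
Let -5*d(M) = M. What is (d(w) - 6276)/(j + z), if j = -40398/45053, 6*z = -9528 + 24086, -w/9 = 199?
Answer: -3999219651/1639097965 ≈ -2.4399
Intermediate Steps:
w = -1791 (w = -9*199 = -1791)
d(M) = -M/5
z = 7279/3 (z = (-9528 + 24086)/6 = (⅙)*14558 = 7279/3 ≈ 2426.3)
j = -40398/45053 (j = -40398*1/45053 = -40398/45053 ≈ -0.89668)
(d(w) - 6276)/(j + z) = (-⅕*(-1791) - 6276)/(-40398/45053 + 7279/3) = (1791/5 - 6276)/(327819593/135159) = -29589/5*135159/327819593 = -3999219651/1639097965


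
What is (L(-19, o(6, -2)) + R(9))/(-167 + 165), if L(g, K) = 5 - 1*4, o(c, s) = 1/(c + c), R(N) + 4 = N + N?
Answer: -15/2 ≈ -7.5000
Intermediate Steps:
R(N) = -4 + 2*N (R(N) = -4 + (N + N) = -4 + 2*N)
o(c, s) = 1/(2*c)
L(g, K) = 1 (L(g, K) = 5 - 4 = 1)
(L(-19, o(6, -2)) + R(9))/(-167 + 165) = (1 + (-4 + 2*9))/(-167 + 165) = (1 + (-4 + 18))/(-2) = (1 + 14)*(-1/2) = 15*(-1/2) = -15/2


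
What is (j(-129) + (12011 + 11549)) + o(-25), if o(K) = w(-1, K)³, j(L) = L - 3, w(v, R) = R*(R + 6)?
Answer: 107195303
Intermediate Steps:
w(v, R) = R*(6 + R)
j(L) = -3 + L
o(K) = K³*(6 + K)³ (o(K) = (K*(6 + K))³ = K³*(6 + K)³)
(j(-129) + (12011 + 11549)) + o(-25) = ((-3 - 129) + (12011 + 11549)) + (-25)³*(6 - 25)³ = (-132 + 23560) - 15625*(-19)³ = 23428 - 15625*(-6859) = 23428 + 107171875 = 107195303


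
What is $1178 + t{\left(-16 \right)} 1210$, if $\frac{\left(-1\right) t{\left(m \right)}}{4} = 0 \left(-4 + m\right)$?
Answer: $1178$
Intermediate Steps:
$t{\left(m \right)} = 0$ ($t{\left(m \right)} = - 4 \cdot 0 \left(-4 + m\right) = \left(-4\right) 0 = 0$)
$1178 + t{\left(-16 \right)} 1210 = 1178 + 0 \cdot 1210 = 1178 + 0 = 1178$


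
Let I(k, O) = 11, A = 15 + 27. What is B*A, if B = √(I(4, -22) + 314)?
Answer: 210*√13 ≈ 757.17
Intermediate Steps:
A = 42
B = 5*√13 (B = √(11 + 314) = √325 = 5*√13 ≈ 18.028)
B*A = (5*√13)*42 = 210*√13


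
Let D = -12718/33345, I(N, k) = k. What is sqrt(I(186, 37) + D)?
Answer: sqrt(4523979135)/11115 ≈ 6.0513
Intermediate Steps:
D = -12718/33345 (D = -12718*1/33345 = -12718/33345 ≈ -0.38141)
sqrt(I(186, 37) + D) = sqrt(37 - 12718/33345) = sqrt(1221047/33345) = sqrt(4523979135)/11115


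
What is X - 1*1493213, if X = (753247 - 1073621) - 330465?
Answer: -2144052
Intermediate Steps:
X = -650839 (X = -320374 - 330465 = -650839)
X - 1*1493213 = -650839 - 1*1493213 = -650839 - 1493213 = -2144052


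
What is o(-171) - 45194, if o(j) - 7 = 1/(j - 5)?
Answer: -7952913/176 ≈ -45187.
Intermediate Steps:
o(j) = 7 + 1/(-5 + j) (o(j) = 7 + 1/(j - 5) = 7 + 1/(-5 + j))
o(-171) - 45194 = (-34 + 7*(-171))/(-5 - 171) - 45194 = (-34 - 1197)/(-176) - 45194 = -1/176*(-1231) - 45194 = 1231/176 - 45194 = -7952913/176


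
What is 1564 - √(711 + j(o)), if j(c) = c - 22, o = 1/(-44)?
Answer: 1564 - √333465/22 ≈ 1537.8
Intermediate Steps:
o = -1/44 ≈ -0.022727
j(c) = -22 + c
1564 - √(711 + j(o)) = 1564 - √(711 + (-22 - 1/44)) = 1564 - √(711 - 969/44) = 1564 - √(30315/44) = 1564 - √333465/22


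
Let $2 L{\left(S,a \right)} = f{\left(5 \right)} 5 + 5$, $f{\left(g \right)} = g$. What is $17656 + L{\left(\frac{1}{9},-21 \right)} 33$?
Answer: $18151$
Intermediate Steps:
$L{\left(S,a \right)} = 15$ ($L{\left(S,a \right)} = \frac{5 \cdot 5 + 5}{2} = \frac{25 + 5}{2} = \frac{1}{2} \cdot 30 = 15$)
$17656 + L{\left(\frac{1}{9},-21 \right)} 33 = 17656 + 15 \cdot 33 = 17656 + 495 = 18151$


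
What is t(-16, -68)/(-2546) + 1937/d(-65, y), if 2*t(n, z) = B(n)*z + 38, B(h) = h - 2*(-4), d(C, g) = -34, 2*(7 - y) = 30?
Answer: -1235374/21641 ≈ -57.085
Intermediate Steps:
y = -8 (y = 7 - ½*30 = 7 - 15 = -8)
B(h) = 8 + h (B(h) = h + 8 = 8 + h)
t(n, z) = 19 + z*(8 + n)/2 (t(n, z) = ((8 + n)*z + 38)/2 = (z*(8 + n) + 38)/2 = (38 + z*(8 + n))/2 = 19 + z*(8 + n)/2)
t(-16, -68)/(-2546) + 1937/d(-65, y) = (19 + (½)*(-68)*(8 - 16))/(-2546) + 1937/(-34) = (19 + (½)*(-68)*(-8))*(-1/2546) + 1937*(-1/34) = (19 + 272)*(-1/2546) - 1937/34 = 291*(-1/2546) - 1937/34 = -291/2546 - 1937/34 = -1235374/21641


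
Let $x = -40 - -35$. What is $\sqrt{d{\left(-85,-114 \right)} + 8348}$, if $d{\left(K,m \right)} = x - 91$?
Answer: $2 \sqrt{2063} \approx 90.841$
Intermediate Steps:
$x = -5$ ($x = -40 + 35 = -5$)
$d{\left(K,m \right)} = -96$ ($d{\left(K,m \right)} = -5 - 91 = -96$)
$\sqrt{d{\left(-85,-114 \right)} + 8348} = \sqrt{-96 + 8348} = \sqrt{8252} = 2 \sqrt{2063}$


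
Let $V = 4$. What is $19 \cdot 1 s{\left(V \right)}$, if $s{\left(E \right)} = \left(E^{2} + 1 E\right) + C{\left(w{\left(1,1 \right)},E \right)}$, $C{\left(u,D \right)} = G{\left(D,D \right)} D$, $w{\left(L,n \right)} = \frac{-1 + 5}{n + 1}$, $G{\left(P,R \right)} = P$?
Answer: $684$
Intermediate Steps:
$w{\left(L,n \right)} = \frac{4}{1 + n}$
$C{\left(u,D \right)} = D^{2}$ ($C{\left(u,D \right)} = D D = D^{2}$)
$s{\left(E \right)} = E + 2 E^{2}$ ($s{\left(E \right)} = \left(E^{2} + 1 E\right) + E^{2} = \left(E^{2} + E\right) + E^{2} = \left(E + E^{2}\right) + E^{2} = E + 2 E^{2}$)
$19 \cdot 1 s{\left(V \right)} = 19 \cdot 1 \cdot 4 \left(1 + 2 \cdot 4\right) = 19 \cdot 4 \left(1 + 8\right) = 19 \cdot 4 \cdot 9 = 19 \cdot 36 = 684$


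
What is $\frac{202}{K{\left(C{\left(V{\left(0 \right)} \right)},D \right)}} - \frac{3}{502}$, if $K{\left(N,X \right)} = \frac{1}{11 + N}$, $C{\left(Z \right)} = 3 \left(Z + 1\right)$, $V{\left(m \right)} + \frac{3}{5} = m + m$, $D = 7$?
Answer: $\frac{6185629}{2510} \approx 2464.4$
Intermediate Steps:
$V{\left(m \right)} = - \frac{3}{5} + 2 m$ ($V{\left(m \right)} = - \frac{3}{5} + \left(m + m\right) = - \frac{3}{5} + 2 m$)
$C{\left(Z \right)} = 3 + 3 Z$ ($C{\left(Z \right)} = 3 \left(1 + Z\right) = 3 + 3 Z$)
$\frac{202}{K{\left(C{\left(V{\left(0 \right)} \right)},D \right)}} - \frac{3}{502} = \frac{202}{\frac{1}{11 + \left(3 + 3 \left(- \frac{3}{5} + 2 \cdot 0\right)\right)}} - \frac{3}{502} = \frac{202}{\frac{1}{11 + \left(3 + 3 \left(- \frac{3}{5} + 0\right)\right)}} - \frac{3}{502} = \frac{202}{\frac{1}{11 + \left(3 + 3 \left(- \frac{3}{5}\right)\right)}} - \frac{3}{502} = \frac{202}{\frac{1}{11 + \left(3 - \frac{9}{5}\right)}} - \frac{3}{502} = \frac{202}{\frac{1}{11 + \frac{6}{5}}} - \frac{3}{502} = \frac{202}{\frac{1}{\frac{61}{5}}} - \frac{3}{502} = \frac{202}{\frac{5}{61}} - \frac{3}{502} = 202 \cdot \frac{61}{5} - \frac{3}{502} = \frac{12322}{5} - \frac{3}{502} = \frac{6185629}{2510}$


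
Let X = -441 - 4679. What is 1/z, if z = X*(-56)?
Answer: 1/286720 ≈ 3.4877e-6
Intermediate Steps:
X = -5120
z = 286720 (z = -5120*(-56) = 286720)
1/z = 1/286720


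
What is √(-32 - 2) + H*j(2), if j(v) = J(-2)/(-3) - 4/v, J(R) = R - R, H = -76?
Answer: 152 + I*√34 ≈ 152.0 + 5.831*I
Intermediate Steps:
J(R) = 0
j(v) = -4/v (j(v) = 0/(-3) - 4/v = 0*(-⅓) - 4/v = 0 - 4/v = -4/v)
√(-32 - 2) + H*j(2) = √(-32 - 2) - (-304)/2 = √(-34) - (-304)/2 = I*√34 - 76*(-2) = I*√34 + 152 = 152 + I*√34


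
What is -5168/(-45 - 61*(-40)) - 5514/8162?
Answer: -27693623/9773995 ≈ -2.8334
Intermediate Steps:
-5168/(-45 - 61*(-40)) - 5514/8162 = -5168/(-45 + 2440) - 5514*1/8162 = -5168/2395 - 2757/4081 = -27693623/9773995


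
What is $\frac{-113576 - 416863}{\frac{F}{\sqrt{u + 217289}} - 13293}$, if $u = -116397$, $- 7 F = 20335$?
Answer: $\frac{14518411566516}{363836659067} - \frac{62894910 \sqrt{25223}}{363836659067} \approx 39.876$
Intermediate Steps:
$F = -2905$ ($F = \left(- \frac{1}{7}\right) 20335 = -2905$)
$\frac{-113576 - 416863}{\frac{F}{\sqrt{u + 217289}} - 13293} = \frac{-113576 - 416863}{- \frac{2905}{\sqrt{-116397 + 217289}} - 13293} = - \frac{530439}{- \frac{2905}{\sqrt{100892}} - 13293} = - \frac{530439}{- \frac{2905}{2 \sqrt{25223}} - 13293} = - \frac{530439}{- 2905 \frac{\sqrt{25223}}{50446} - 13293} = - \frac{530439}{- \frac{2905 \sqrt{25223}}{50446} - 13293} = - \frac{530439}{-13293 - \frac{2905 \sqrt{25223}}{50446}}$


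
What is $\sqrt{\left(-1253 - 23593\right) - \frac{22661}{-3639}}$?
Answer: $\frac{i \sqrt{328936244187}}{3639} \approx 157.61 i$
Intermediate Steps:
$\sqrt{\left(-1253 - 23593\right) - \frac{22661}{-3639}} = \sqrt{-24846 - - \frac{22661}{3639}} = \sqrt{-24846 + \frac{22661}{3639}} = \sqrt{- \frac{90391933}{3639}} = \frac{i \sqrt{328936244187}}{3639}$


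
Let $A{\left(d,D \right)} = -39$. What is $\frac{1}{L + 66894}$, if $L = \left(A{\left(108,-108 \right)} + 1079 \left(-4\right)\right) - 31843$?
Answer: $\frac{1}{30696} \approx 3.2578 \cdot 10^{-5}$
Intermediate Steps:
$L = -36198$ ($L = \left(-39 + 1079 \left(-4\right)\right) - 31843 = \left(-39 - 4316\right) - 31843 = -4355 - 31843 = -36198$)
$\frac{1}{L + 66894} = \frac{1}{-36198 + 66894} = \frac{1}{30696}$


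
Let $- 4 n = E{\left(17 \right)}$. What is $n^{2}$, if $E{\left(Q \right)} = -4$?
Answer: $1$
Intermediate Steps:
$n = 1$ ($n = \left(- \frac{1}{4}\right) \left(-4\right) = 1$)
$n^{2} = 1^{2} = 1$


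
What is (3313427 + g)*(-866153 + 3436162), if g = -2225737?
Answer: 2795373089210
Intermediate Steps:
(3313427 + g)*(-866153 + 3436162) = (3313427 - 2225737)*(-866153 + 3436162) = 1087690*2570009 = 2795373089210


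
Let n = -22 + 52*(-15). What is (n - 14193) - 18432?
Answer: -33427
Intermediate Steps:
n = -802 (n = -22 - 780 = -802)
(n - 14193) - 18432 = (-802 - 14193) - 18432 = -14995 - 18432 = -33427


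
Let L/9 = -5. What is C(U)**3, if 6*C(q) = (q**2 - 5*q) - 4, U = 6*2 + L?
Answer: 244140625/27 ≈ 9.0422e+6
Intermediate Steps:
L = -45 (L = 9*(-5) = -45)
U = -33 (U = 6*2 - 45 = 12 - 45 = -33)
C(q) = -2/3 - 5*q/6 + q**2/6 (C(q) = ((q**2 - 5*q) - 4)/6 = (-4 + q**2 - 5*q)/6 = -2/3 - 5*q/6 + q**2/6)
C(U)**3 = (-2/3 - 5/6*(-33) + (1/6)*(-33)**2)**3 = (-2/3 + 55/2 + (1/6)*1089)**3 = (-2/3 + 55/2 + 363/2)**3 = (625/3)**3 = 244140625/27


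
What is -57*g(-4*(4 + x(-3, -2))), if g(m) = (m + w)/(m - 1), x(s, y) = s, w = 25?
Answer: 1197/5 ≈ 239.40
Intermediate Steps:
g(m) = (25 + m)/(-1 + m) (g(m) = (m + 25)/(m - 1) = (25 + m)/(-1 + m))
-57*g(-4*(4 + x(-3, -2))) = -57*(25 - 4*(4 - 3))/(-1 - 4*(4 - 3)) = -57*(25 - 4*1)/(-1 - 4*1) = -57*(25 - 4)/(-1 - 4) = -57*21/(-5) = -(-57)*21/5 = -57*(-21/5) = 1197/5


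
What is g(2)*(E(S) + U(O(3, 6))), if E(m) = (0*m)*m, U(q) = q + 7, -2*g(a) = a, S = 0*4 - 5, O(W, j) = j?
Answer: -13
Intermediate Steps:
S = -5 (S = 0 - 5 = -5)
g(a) = -a/2
U(q) = 7 + q
E(m) = 0 (E(m) = 0*m = 0)
g(2)*(E(S) + U(O(3, 6))) = (-½*2)*(0 + (7 + 6)) = -(0 + 13) = -1*13 = -13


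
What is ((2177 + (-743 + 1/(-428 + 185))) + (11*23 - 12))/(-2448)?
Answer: -25439/37179 ≈ -0.68423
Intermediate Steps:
((2177 + (-743 + 1/(-428 + 185))) + (11*23 - 12))/(-2448) = ((2177 + (-743 + 1/(-243))) + (253 - 12))*(-1/2448) = ((2177 + (-743 - 1/243)) + 241)*(-1/2448) = ((2177 - 180550/243) + 241)*(-1/2448) = (348461/243 + 241)*(-1/2448) = (407024/243)*(-1/2448) = -25439/37179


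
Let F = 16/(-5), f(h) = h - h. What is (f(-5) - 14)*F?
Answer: 224/5 ≈ 44.800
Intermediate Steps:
f(h) = 0
F = -16/5 (F = 16*(-1/5) = -16/5 ≈ -3.2000)
(f(-5) - 14)*F = (0 - 14)*(-16/5) = -14*(-16/5) = 224/5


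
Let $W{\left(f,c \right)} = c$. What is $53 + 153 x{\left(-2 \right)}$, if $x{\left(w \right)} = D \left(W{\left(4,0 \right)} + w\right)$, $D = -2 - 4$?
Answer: $1889$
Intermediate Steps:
$D = -6$
$x{\left(w \right)} = - 6 w$ ($x{\left(w \right)} = - 6 \left(0 + w\right) = - 6 w$)
$53 + 153 x{\left(-2 \right)} = 53 + 153 \left(\left(-6\right) \left(-2\right)\right) = 53 + 153 \cdot 12 = 53 + 1836 = 1889$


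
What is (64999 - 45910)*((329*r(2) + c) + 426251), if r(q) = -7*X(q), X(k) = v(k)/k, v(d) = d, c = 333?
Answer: 8099100009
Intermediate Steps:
X(k) = 1 (X(k) = k/k = 1)
r(q) = -7 (r(q) = -7*1 = -7)
(64999 - 45910)*((329*r(2) + c) + 426251) = (64999 - 45910)*((329*(-7) + 333) + 426251) = 19089*((-2303 + 333) + 426251) = 19089*(-1970 + 426251) = 19089*424281 = 8099100009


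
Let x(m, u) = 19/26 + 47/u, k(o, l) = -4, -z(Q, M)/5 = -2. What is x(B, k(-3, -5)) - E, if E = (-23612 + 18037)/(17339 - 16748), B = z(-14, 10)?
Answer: -48743/30732 ≈ -1.5861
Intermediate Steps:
z(Q, M) = 10 (z(Q, M) = -5*(-2) = 10)
B = 10
x(m, u) = 19/26 + 47/u (x(m, u) = 19*(1/26) + 47/u = 19/26 + 47/u)
E = -5575/591 ≈ -9.4332
x(B, k(-3, -5)) - E = (19/26 + 47/(-4)) - 1*(-5575/591) = (19/26 + 47*(-¼)) + 5575/591 = (19/26 - 47/4) + 5575/591 = -573/52 + 5575/591 = -48743/30732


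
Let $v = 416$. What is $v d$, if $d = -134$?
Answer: $-55744$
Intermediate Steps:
$v d = 416 \left(-134\right) = -55744$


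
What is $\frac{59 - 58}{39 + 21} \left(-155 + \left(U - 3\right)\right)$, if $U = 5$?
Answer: $- \frac{51}{20} \approx -2.55$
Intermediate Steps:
$\frac{59 - 58}{39 + 21} \left(-155 + \left(U - 3\right)\right) = \frac{59 - 58}{39 + 21} \left(-155 + \left(5 - 3\right)\right) = 1 \cdot \frac{1}{60} \left(-155 + \left(5 - 3\right)\right) = 1 \cdot \frac{1}{60} \left(-155 + 2\right) = \frac{1}{60} \left(-153\right) = - \frac{51}{20}$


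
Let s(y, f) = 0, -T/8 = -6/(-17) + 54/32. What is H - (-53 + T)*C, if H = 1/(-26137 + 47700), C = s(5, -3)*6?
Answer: 1/21563 ≈ 4.6376e-5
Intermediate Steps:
T = -555/34 (T = -8*(-6/(-17) + 54/32) = -8*(-6*(-1/17) + 54*(1/32)) = -8*(6/17 + 27/16) = -8*555/272 = -555/34 ≈ -16.324)
C = 0 (C = 0*6 = 0)
H = 1/21563 ≈ 4.6376e-5
H - (-53 + T)*C = 1/21563 - (-53 - 555/34)*0 = 1/21563 - (-2357)*0/34 = 1/21563 - 1*0 = 1/21563 + 0 = 1/21563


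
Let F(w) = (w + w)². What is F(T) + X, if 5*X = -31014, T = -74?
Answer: 78506/5 ≈ 15701.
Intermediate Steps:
X = -31014/5 (X = (⅕)*(-31014) = -31014/5 ≈ -6202.8)
F(w) = 4*w² (F(w) = (2*w)² = 4*w²)
F(T) + X = 4*(-74)² - 31014/5 = 4*5476 - 31014/5 = 21904 - 31014/5 = 78506/5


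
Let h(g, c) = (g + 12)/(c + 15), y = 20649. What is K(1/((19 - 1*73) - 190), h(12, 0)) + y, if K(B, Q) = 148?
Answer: 20797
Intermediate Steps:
h(g, c) = (12 + g)/(15 + c)
K(1/((19 - 1*73) - 190), h(12, 0)) + y = 148 + 20649 = 20797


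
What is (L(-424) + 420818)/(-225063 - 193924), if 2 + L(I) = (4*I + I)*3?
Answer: -414456/418987 ≈ -0.98919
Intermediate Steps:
L(I) = -2 + 15*I (L(I) = -2 + (4*I + I)*3 = -2 + (5*I)*3 = -2 + 15*I)
(L(-424) + 420818)/(-225063 - 193924) = ((-2 + 15*(-424)) + 420818)/(-225063 - 193924) = ((-2 - 6360) + 420818)/(-418987) = (-6362 + 420818)*(-1/418987) = 414456*(-1/418987) = -414456/418987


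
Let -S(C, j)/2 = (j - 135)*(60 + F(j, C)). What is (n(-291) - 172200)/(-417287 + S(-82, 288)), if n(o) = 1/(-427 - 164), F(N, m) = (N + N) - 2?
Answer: 101770201/361272981 ≈ 0.28170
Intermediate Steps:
F(N, m) = -2 + 2*N (F(N, m) = 2*N - 2 = -2 + 2*N)
S(C, j) = -2*(-135 + j)*(58 + 2*j) (S(C, j) = -2*(j - 135)*(60 + (-2 + 2*j)) = -2*(-135 + j)*(58 + 2*j))
n(o) = -1/591 (n(o) = 1/(-591) = -1/591)
(n(-291) - 172200)/(-417287 + S(-82, 288)) = (-1/591 - 172200)/(-417287 + (15660 - 4*288**2 + 424*288)) = -101770201/(591*(-417287 + (15660 - 4*82944 + 122112))) = -101770201/(591*(-417287 + (15660 - 331776 + 122112))) = -101770201/(591*(-417287 - 194004)) = -101770201/591/(-611291) = -101770201/591*(-1/611291) = 101770201/361272981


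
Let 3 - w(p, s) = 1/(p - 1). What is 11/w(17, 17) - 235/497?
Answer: 76427/23359 ≈ 3.2718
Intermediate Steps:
w(p, s) = 3 - 1/(-1 + p) (w(p, s) = 3 - 1/(p - 1) = 3 - 1/(-1 + p))
11/w(17, 17) - 235/497 = 11/(((-4 + 3*17)/(-1 + 17))) - 235/497 = 11/(((-4 + 51)/16)) - 235*1/497 = 11/(((1/16)*47)) - 235/497 = 11/(47/16) - 235/497 = 11*(16/47) - 235/497 = 176/47 - 235/497 = 76427/23359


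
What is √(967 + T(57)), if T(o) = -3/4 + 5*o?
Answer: √5005/2 ≈ 35.373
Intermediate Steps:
T(o) = -¾ + 5*o (T(o) = -3*¼ + 5*o = -¾ + 5*o)
√(967 + T(57)) = √(967 + (-¾ + 5*57)) = √(967 + (-¾ + 285)) = √(967 + 1137/4) = √(5005/4) = √5005/2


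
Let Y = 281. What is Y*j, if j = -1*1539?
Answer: -432459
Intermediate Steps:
j = -1539
Y*j = 281*(-1539) = -432459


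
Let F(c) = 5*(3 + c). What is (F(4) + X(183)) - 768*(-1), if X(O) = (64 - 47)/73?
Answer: 58636/73 ≈ 803.23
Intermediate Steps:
F(c) = 15 + 5*c
X(O) = 17/73 (X(O) = 17*(1/73) = 17/73)
(F(4) + X(183)) - 768*(-1) = ((15 + 5*4) + 17/73) - 768*(-1) = ((15 + 20) + 17/73) + 768 = (35 + 17/73) + 768 = 2572/73 + 768 = 58636/73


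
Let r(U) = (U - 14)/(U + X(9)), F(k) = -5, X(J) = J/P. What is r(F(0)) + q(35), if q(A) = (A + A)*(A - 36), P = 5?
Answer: -1025/16 ≈ -64.063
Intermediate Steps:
X(J) = J/5
q(A) = 2*A*(-36 + A) (q(A) = (2*A)*(-36 + A) = 2*A*(-36 + A))
r(U) = (-14 + U)/(9/5 + U) (r(U) = (U - 14)/(U + (1/5)*9) = (-14 + U)/(U + 9/5) = (-14 + U)/(9/5 + U))
r(F(0)) + q(35) = 5*(-14 - 5)/(9 + 5*(-5)) + 2*35*(-36 + 35) = 5*(-19)/(9 - 25) + 2*35*(-1) = 5*(-19)/(-16) - 70 = 5*(-1/16)*(-19) - 70 = 95/16 - 70 = -1025/16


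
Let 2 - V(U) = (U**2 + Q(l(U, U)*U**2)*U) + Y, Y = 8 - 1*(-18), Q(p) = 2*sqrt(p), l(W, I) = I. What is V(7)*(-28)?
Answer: 2044 + 2744*sqrt(7) ≈ 9303.9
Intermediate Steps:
Y = 26 (Y = 8 + 18 = 26)
V(U) = -24 - U**2 - 2*U*sqrt(U**3) (V(U) = 2 - ((U**2 + (2*sqrt(U*U**2))*U) + 26) = 2 - ((U**2 + (2*sqrt(U**3))*U) + 26) = 2 - ((U**2 + 2*U*sqrt(U**3)) + 26) = 2 - (26 + U**2 + 2*U*sqrt(U**3)) = 2 + (-26 - U**2 - 2*U*sqrt(U**3)) = -24 - U**2 - 2*U*sqrt(U**3))
V(7)*(-28) = (-24 - 1*7**2 - 2*7*sqrt(7**3))*(-28) = (-24 - 1*49 - 2*7*sqrt(343))*(-28) = (-24 - 49 - 2*7*7*sqrt(7))*(-28) = (-24 - 49 - 98*sqrt(7))*(-28) = (-73 - 98*sqrt(7))*(-28) = 2044 + 2744*sqrt(7)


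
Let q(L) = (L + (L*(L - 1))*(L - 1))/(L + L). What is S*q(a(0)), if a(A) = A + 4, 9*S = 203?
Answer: 1015/9 ≈ 112.78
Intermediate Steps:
S = 203/9 (S = (⅑)*203 = 203/9 ≈ 22.556)
a(A) = 4 + A
q(L) = (L + L*(-1 + L)²)/(2*L) (q(L) = (L + (L*(-1 + L))*(-1 + L))/((2*L)) = (L + L*(-1 + L)²)*(1/(2*L)) = (L + L*(-1 + L)²)/(2*L))
S*q(a(0)) = 203*(½ + (-1 + (4 + 0))²/2)/9 = 203*(½ + (-1 + 4)²/2)/9 = 203*(½ + (½)*3²)/9 = 203*(½ + (½)*9)/9 = 203*(½ + 9/2)/9 = (203/9)*5 = 1015/9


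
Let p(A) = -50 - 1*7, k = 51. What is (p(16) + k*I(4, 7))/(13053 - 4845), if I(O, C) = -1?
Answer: -1/76 ≈ -0.013158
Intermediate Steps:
p(A) = -57 (p(A) = -50 - 7 = -57)
(p(16) + k*I(4, 7))/(13053 - 4845) = (-57 + 51*(-1))/(13053 - 4845) = (-57 - 51)/8208 = -108*1/8208 = -1/76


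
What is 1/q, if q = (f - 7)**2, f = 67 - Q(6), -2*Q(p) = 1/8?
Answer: 256/923521 ≈ 0.00027720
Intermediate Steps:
Q(p) = -1/16 (Q(p) = -1/2/8 = -1/2*1/8 = -1/16)
f = 1073/16 (f = 67 - 1*(-1/16) = 67 + 1/16 = 1073/16 ≈ 67.063)
q = 923521/256 (q = (1073/16 - 7)**2 = (961/16)**2 = 923521/256 ≈ 3607.5)
1/q = 1/(923521/256) = 256/923521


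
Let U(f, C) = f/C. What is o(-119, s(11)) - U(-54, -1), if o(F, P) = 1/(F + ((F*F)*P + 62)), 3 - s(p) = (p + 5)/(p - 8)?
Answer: -5362095/99298 ≈ -54.000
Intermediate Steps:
s(p) = 3 - (5 + p)/(-8 + p) (s(p) = 3 - (p + 5)/(p - 8) = 3 - (5 + p)/(-8 + p))
o(F, P) = 1/(62 + F + P*F²) (o(F, P) = 1/(F + (F²*P + 62)) = 1/(F + (P*F² + 62)) = 1/(F + (62 + P*F²)) = 1/(62 + F + P*F²))
o(-119, s(11)) - U(-54, -1) = 1/(62 - 119 + ((-29 + 2*11)/(-8 + 11))*(-119)²) - (-54)/(-1) = 1/(62 - 119 + ((-29 + 22)/3)*14161) - (-54)*(-1) = 1/(62 - 119 + ((⅓)*(-7))*14161) - 1*54 = 1/(62 - 119 - 7/3*14161) - 54 = 1/(62 - 119 - 99127/3) - 54 = 1/(-99298/3) - 54 = -3/99298 - 54 = -5362095/99298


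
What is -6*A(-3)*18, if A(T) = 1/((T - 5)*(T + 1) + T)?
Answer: -108/13 ≈ -8.3077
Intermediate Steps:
A(T) = 1/(T + (1 + T)*(-5 + T)) (A(T) = 1/((-5 + T)*(1 + T) + T) = 1/((1 + T)*(-5 + T) + T) = 1/(T + (1 + T)*(-5 + T)))
-6*A(-3)*18 = -6/(-5 + (-3)² - 3*(-3))*18 = -6/(-5 + 9 + 9)*18 = -6/13*18 = -108/13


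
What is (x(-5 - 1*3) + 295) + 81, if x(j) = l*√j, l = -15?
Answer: 376 - 30*I*√2 ≈ 376.0 - 42.426*I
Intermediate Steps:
x(j) = -15*√j
(x(-5 - 1*3) + 295) + 81 = (-15*√(-5 - 1*3) + 295) + 81 = (-15*√(-5 - 3) + 295) + 81 = (-30*I*√2 + 295) + 81 = (295 - 30*I*√2) + 81 = 376 - 30*I*√2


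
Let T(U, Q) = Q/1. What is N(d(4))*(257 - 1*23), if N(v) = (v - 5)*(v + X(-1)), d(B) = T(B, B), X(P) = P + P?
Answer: -468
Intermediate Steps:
X(P) = 2*P
T(U, Q) = Q (T(U, Q) = Q*1 = Q)
d(B) = B
N(v) = (-5 + v)*(-2 + v) (N(v) = (v - 5)*(v + 2*(-1)) = (-5 + v)*(v - 2) = (-5 + v)*(-2 + v))
N(d(4))*(257 - 1*23) = (10 + 4² - 7*4)*(257 - 1*23) = (10 + 16 - 28)*(257 - 23) = -2*234 = -468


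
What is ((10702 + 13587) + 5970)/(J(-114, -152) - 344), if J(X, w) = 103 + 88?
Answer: -30259/153 ≈ -197.77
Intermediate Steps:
J(X, w) = 191
((10702 + 13587) + 5970)/(J(-114, -152) - 344) = ((10702 + 13587) + 5970)/(191 - 344) = (24289 + 5970)/(-153) = 30259*(-1/153) = -30259/153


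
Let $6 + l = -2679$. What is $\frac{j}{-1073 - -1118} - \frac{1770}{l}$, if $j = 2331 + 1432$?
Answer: $\frac{678887}{8055} \approx 84.281$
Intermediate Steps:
$l = -2685$ ($l = -6 - 2679 = -2685$)
$j = 3763$
$\frac{j}{-1073 - -1118} - \frac{1770}{l} = \frac{3763}{-1073 - -1118} - \frac{1770}{-2685} = \frac{3763}{-1073 + 1118} - - \frac{118}{179} = \frac{3763}{45} + \frac{118}{179} = \frac{678887}{8055}$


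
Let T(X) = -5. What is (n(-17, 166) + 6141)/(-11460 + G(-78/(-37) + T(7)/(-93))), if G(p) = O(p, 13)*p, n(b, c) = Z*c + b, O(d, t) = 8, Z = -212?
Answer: 1923519/757199 ≈ 2.5403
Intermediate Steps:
n(b, c) = b - 212*c (n(b, c) = -212*c + b = b - 212*c)
G(p) = 8*p
(n(-17, 166) + 6141)/(-11460 + G(-78/(-37) + T(7)/(-93))) = ((-17 - 212*166) + 6141)/(-11460 + 8*(-78/(-37) - 5/(-93))) = ((-17 - 35192) + 6141)/(-11460 + 8*(-78*(-1/37) - 5*(-1/93))) = (-35209 + 6141)/(-11460 + 8*(78/37 + 5/93)) = -29068/(-11460 + 8*(7439/3441)) = -29068/(-11460 + 59512/3441) = -29068/(-39374348/3441) = -29068*(-3441/39374348) = 1923519/757199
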